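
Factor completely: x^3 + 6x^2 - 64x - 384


Try integer roots (divisors of -384). x=-6: p(-6)=0.
Divide out (x + 6): quotient is x^2 - 64.
Factor the quadratic: (x + 8)(x - 8)
Result: (x + 6)(x + 8)(x - 8)


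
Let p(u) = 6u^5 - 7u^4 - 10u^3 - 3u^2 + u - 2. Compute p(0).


Using direct substitution:
  6 * (0)^5 = 0
  -7 * (0)^4 = 0
  -10 * (0)^3 = 0
  -3 * (0)^2 = 0
  1 * (0)^1 = 0
  constant: -2
Sum = 0 + 0 + 0 + 0 + 0 - 2 = -2


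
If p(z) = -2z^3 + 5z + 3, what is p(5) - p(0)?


p(5) = -222
p(0) = 3
p(5) - p(0) = -222 - 3 = -225


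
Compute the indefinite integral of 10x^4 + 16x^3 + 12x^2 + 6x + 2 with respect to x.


Reverse power rule on each term:
  ∫ 10x^4 dx = 2x^5
  ∫ 16x^3 dx = 4x^4
  ∫ 12x^2 dx = 4x^3
  ∫ 6x dx = 3x^2
  ∫ 2 dx = 2x
F(x) = 2x^5 + 4x^4 + 4x^3 + 3x^2 + 2x + C


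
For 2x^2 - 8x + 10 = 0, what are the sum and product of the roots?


For ax^2+bx+c=0: sum = -b/a, product = c/a.
a=2, b=-8, c=10
Sum = -(-8)/2 = 4
Product = (10)/2 = 5


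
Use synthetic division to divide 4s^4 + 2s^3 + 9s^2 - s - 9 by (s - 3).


Synthetic division with c = 3. Coefficients: 4, 2, 9, -1, -9
Bring down 4.
  4 * 3 = 12; 12 + 2 = 14
  14 * 3 = 42; 42 + 9 = 51
  51 * 3 = 153; 153 - 1 = 152
  152 * 3 = 456; 456 - 9 = 447
Quotient: 4s^3 + 14s^2 + 51s + 152, Remainder: 447


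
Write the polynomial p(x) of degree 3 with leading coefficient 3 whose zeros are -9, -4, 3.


p(x) = 3(x + 9)(x + 4)(x - 3)
Expand: 3x^3 + 30x^2 - 9x - 324


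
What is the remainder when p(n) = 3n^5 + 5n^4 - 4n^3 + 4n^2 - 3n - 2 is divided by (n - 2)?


By the Remainder Theorem, the remainder equals p(2):
  3*(2)^5 = 96
  5*(2)^4 = 80
  -4*(2)^3 = -32
  4*(2)^2 = 16
  -3*(2)^1 = -6
  constant: -2
Sum: 96 + 80 - 32 + 16 - 6 - 2 = 152


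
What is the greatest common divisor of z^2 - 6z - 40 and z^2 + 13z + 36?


Factor each:
  z^2 - 6z - 40 = (z + 4)(z - 10)
  z^2 + 13z + 36 = (z + 4)(z + 9)
Common monic factor: z + 4


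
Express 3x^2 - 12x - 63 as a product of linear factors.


Roots satisfy r1 + r2 = -b/a = 4 and r1*r2 = c/a = -21.
So r1 = -3, r2 = 7.
3x^2 - 12x - 63 = 3(x - r1)(x - r2) = 3(x + 3)(x - 7)


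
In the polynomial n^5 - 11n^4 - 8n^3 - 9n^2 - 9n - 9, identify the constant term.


Read off the constant term: -9


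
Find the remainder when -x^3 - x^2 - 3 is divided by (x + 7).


By the Remainder Theorem, the remainder equals p(-7):
  -1*(-7)^3 = 343
  -1*(-7)^2 = -49
  0*(-7)^1 = 0
  constant: -3
Sum: 343 - 49 + 0 - 3 = 291


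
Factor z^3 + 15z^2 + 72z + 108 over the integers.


Try integer roots (divisors of 108). z=-3: p(-3)=0.
Divide out (z + 3): quotient is z^2 + 12z + 36.
Factor the quadratic: (z + 6)(z + 6)
Result: (z + 3)(z + 6)(z + 6)


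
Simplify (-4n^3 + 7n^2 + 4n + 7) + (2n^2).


Align terms by degree and add:
  -4n^3 + 7n^2 + 4n + 7
+ 2n^2
= -4n^3 + 9n^2 + 4n + 7


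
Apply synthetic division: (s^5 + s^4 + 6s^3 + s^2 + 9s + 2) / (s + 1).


Synthetic division with c = -1. Coefficients: 1, 1, 6, 1, 9, 2
Bring down 1.
  1 * -1 = -1; -1 + 1 = 0
  0 * -1 = 0; 0 + 6 = 6
  6 * -1 = -6; -6 + 1 = -5
  -5 * -1 = 5; 5 + 9 = 14
  14 * -1 = -14; -14 + 2 = -12
Quotient: s^4 + 6s^2 - 5s + 14, Remainder: -12


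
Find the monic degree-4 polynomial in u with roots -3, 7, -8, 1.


p(u) = (u + 3)(u - 7)(u + 8)(u - 1)
Expand: u^4 + 3u^3 - 57u^2 - 115u + 168


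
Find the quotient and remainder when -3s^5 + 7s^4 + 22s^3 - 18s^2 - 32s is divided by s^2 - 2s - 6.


(-3s^5 + 7s^4 + 22s^3 - 18s^2 - 32s) / (s^2 - 2s - 6)
Step 1: -3s^3 * (s^2 - 2s - 6) = -3s^5 + 6s^4 + 18s^3; subtract.
Step 2: s^2 * (s^2 - 2s - 6) = s^4 - 2s^3 - 6s^2; subtract.
Step 3: 6s * (s^2 - 2s - 6) = 6s^3 - 12s^2 - 36s; subtract.
Step 4: 0 * (s^2 - 2s - 6) = 0; subtract.
Quotient: -3s^3 + s^2 + 6s, Remainder: 4s


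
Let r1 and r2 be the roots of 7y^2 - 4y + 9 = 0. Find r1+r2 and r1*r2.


For ay^2+by+c=0: sum = -b/a, product = c/a.
a=7, b=-4, c=9
Sum = -(-4)/7 = 4/7
Product = (9)/7 = 9/7


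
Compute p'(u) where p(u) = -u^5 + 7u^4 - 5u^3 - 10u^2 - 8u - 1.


Apply the power rule term by term:
  d/du(-u^5) = -5u^4
  d/du(7u^4) = 28u^3
  d/du(-5u^3) = -15u^2
  d/du(-10u^2) = -20u
  d/du(-8u) = -8
  d/du(-1) = 0
p'(u) = -5u^4 + 28u^3 - 15u^2 - 20u - 8


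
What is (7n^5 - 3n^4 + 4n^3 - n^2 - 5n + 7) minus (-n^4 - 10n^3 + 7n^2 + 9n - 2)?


Distribute the minus sign:
  (7n^5 - 3n^4 + 4n^3 - n^2 - 5n + 7)
- (-n^4 - 10n^3 + 7n^2 + 9n - 2)
Negate second polynomial: n^4 + 10n^3 - 7n^2 - 9n + 2
Add: 7n^5 - 2n^4 + 14n^3 - 8n^2 - 14n + 9


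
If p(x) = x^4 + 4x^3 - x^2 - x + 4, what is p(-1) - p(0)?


p(-1) = 1
p(0) = 4
p(-1) - p(0) = 1 - 4 = -3


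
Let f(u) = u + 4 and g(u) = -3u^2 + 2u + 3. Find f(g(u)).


Substitute g(u) into f:
f(g(u)) = 1*(-3u^2 + 2u + 3) + 4
Expand and combine: -3u^2 + 2u + 7


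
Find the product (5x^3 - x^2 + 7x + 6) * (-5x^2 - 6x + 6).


Distribute each term of the first polynomial:
  (5x^3)(-5x^2 - 6x + 6) = -25x^5 - 30x^4 + 30x^3
  (-x^2)(-5x^2 - 6x + 6) = 5x^4 + 6x^3 - 6x^2
  (7x)(-5x^2 - 6x + 6) = -35x^3 - 42x^2 + 42x
  (6)(-5x^2 - 6x + 6) = -30x^2 - 36x + 36
Sum: -25x^5 - 25x^4 + x^3 - 78x^2 + 6x + 36


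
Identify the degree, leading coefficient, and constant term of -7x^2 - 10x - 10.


Highest power of x is 2, with coefficient -7. Constant term is -10.
Degree = 2, leading coefficient = -7, constant term = -10


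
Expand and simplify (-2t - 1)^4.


Expand (-2t - 1)^4 by repeated multiplication:
  (-2t - 1)^2 = 4t^2 + 4t + 1
  (-2t - 1)^3 = -8t^3 - 12t^2 - 6t - 1
= 16t^4 + 32t^3 + 24t^2 + 8t + 1


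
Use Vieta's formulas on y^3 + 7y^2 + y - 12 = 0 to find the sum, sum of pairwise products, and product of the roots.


Monic cubic y^3+by^2+cy+d=0: sum=-b, pairwise sum=c, product=-d.
b=7, c=1, d=-12
r1+r2+r3 = -7
r1r2+r1r3+r2r3 = 1
r1r2r3 = 12


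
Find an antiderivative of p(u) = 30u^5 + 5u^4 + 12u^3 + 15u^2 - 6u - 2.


Reverse power rule on each term:
  ∫ 30u^5 du = 5u^6
  ∫ 5u^4 du = u^5
  ∫ 12u^3 du = 3u^4
  ∫ 15u^2 du = 5u^3
  ∫ -6u du = -3u^2
  ∫ -2 du = -2u
F(u) = 5u^6 + u^5 + 3u^4 + 5u^3 - 3u^2 - 2u + C


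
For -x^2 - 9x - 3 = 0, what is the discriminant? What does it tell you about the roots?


D = b^2 - 4ac = (-9)^2 - 4(-1)(-3) = 81 - 12 = 69
Since D > 0: two distinct irrational roots


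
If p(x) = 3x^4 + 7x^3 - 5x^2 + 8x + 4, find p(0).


Using direct substitution:
  3 * (0)^4 = 0
  7 * (0)^3 = 0
  -5 * (0)^2 = 0
  8 * (0)^1 = 0
  constant: 4
Sum = 0 + 0 + 0 + 0 + 4 = 4


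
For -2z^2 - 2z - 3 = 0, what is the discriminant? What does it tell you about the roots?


D = b^2 - 4ac = (-2)^2 - 4(-2)(-3) = 4 - 24 = -20
Since D < 0: two complex conjugate roots (no real roots)


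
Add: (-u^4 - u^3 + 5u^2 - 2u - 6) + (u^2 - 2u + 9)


Align terms by degree and add:
  -u^4 - u^3 + 5u^2 - 2u - 6
+ u^2 - 2u + 9
= -u^4 - u^3 + 6u^2 - 4u + 3


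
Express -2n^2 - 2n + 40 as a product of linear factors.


Roots satisfy r1 + r2 = -b/a = -1 and r1*r2 = c/a = -20.
So r1 = -5, r2 = 4.
-2n^2 - 2n + 40 = -2(n - r1)(n - r2) = -2(n + 5)(n - 4)


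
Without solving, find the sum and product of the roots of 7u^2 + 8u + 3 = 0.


For au^2+bu+c=0: sum = -b/a, product = c/a.
a=7, b=8, c=3
Sum = -(8)/7 = -8/7
Product = (3)/7 = 3/7


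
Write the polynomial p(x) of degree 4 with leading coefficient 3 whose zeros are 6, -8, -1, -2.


p(x) = 3(x - 6)(x + 8)(x + 1)(x + 2)
Expand: 3x^4 + 15x^3 - 120x^2 - 420x - 288


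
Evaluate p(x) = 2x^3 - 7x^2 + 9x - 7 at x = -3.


Using direct substitution:
  2 * (-3)^3 = -54
  -7 * (-3)^2 = -63
  9 * (-3)^1 = -27
  constant: -7
Sum = -54 - 63 - 27 - 7 = -151


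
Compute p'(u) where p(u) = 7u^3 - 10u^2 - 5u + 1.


Apply the power rule term by term:
  d/du(7u^3) = 21u^2
  d/du(-10u^2) = -20u
  d/du(-5u) = -5
  d/du(1) = 0
p'(u) = 21u^2 - 20u - 5


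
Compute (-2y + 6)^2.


Expand (-2y + 6)^2 by repeated multiplication:
= 4y^2 - 24y + 36


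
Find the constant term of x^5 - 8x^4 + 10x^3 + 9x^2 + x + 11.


Read off the constant term: 11


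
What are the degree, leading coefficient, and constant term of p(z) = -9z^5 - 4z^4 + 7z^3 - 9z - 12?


Highest power of z is 5, with coefficient -9. Constant term is -12.
Degree = 5, leading coefficient = -9, constant term = -12


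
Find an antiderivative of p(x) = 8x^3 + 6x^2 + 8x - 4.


Reverse power rule on each term:
  ∫ 8x^3 dx = 2x^4
  ∫ 6x^2 dx = 2x^3
  ∫ 8x dx = 4x^2
  ∫ -4 dx = -4x
F(x) = 2x^4 + 2x^3 + 4x^2 - 4x + C


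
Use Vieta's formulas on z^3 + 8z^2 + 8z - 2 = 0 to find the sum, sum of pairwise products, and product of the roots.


Monic cubic z^3+bz^2+cz+d=0: sum=-b, pairwise sum=c, product=-d.
b=8, c=8, d=-2
r1+r2+r3 = -8
r1r2+r1r3+r2r3 = 8
r1r2r3 = 2


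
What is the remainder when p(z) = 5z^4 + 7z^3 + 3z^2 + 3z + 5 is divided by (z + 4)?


By the Remainder Theorem, the remainder equals p(-4):
  5*(-4)^4 = 1280
  7*(-4)^3 = -448
  3*(-4)^2 = 48
  3*(-4)^1 = -12
  constant: 5
Sum: 1280 - 448 + 48 - 12 + 5 = 873


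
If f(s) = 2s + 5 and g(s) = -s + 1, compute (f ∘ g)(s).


Substitute g(s) into f:
f(g(s)) = 2*(-s + 1) + 5
Expand and combine: -2s + 7


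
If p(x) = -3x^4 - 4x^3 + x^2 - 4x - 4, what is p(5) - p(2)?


p(5) = -2374
p(2) = -88
p(5) - p(2) = -2374 + 88 = -2286


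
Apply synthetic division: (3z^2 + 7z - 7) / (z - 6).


Synthetic division with c = 6. Coefficients: 3, 7, -7
Bring down 3.
  3 * 6 = 18; 18 + 7 = 25
  25 * 6 = 150; 150 - 7 = 143
Quotient: 3z + 25, Remainder: 143


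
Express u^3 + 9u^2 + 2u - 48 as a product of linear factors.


Try integer roots (divisors of -48). u=2: p(2)=0.
Divide out (u - 2): quotient is u^2 + 11u + 24.
Factor the quadratic: (u + 3)(u + 8)
Result: (u - 2)(u + 3)(u + 8)


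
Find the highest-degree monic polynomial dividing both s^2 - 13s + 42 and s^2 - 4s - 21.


Factor each:
  s^2 - 13s + 42 = (s - 7)(s - 6)
  s^2 - 4s - 21 = (s - 7)(s + 3)
Common monic factor: s - 7


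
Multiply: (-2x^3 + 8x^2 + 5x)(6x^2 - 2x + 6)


Distribute each term of the first polynomial:
  (-2x^3)(6x^2 - 2x + 6) = -12x^5 + 4x^4 - 12x^3
  (8x^2)(6x^2 - 2x + 6) = 48x^4 - 16x^3 + 48x^2
  (5x)(6x^2 - 2x + 6) = 30x^3 - 10x^2 + 30x
Sum: -12x^5 + 52x^4 + 2x^3 + 38x^2 + 30x


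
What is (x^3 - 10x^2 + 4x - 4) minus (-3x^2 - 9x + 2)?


Distribute the minus sign:
  (x^3 - 10x^2 + 4x - 4)
- (-3x^2 - 9x + 2)
Negate second polynomial: 3x^2 + 9x - 2
Add: x^3 - 7x^2 + 13x - 6


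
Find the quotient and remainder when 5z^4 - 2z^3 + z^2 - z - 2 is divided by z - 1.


(5z^4 - 2z^3 + z^2 - z - 2) / (z - 1)
Step 1: 5z^3 * (z - 1) = 5z^4 - 5z^3; subtract.
Step 2: 3z^2 * (z - 1) = 3z^3 - 3z^2; subtract.
Step 3: 4z * (z - 1) = 4z^2 - 4z; subtract.
Step 4: 3 * (z - 1) = 3z - 3; subtract.
Quotient: 5z^3 + 3z^2 + 4z + 3, Remainder: 1


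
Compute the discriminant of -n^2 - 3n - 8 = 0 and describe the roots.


D = b^2 - 4ac = (-3)^2 - 4(-1)(-8) = 9 - 32 = -23
Since D < 0: two complex conjugate roots (no real roots)


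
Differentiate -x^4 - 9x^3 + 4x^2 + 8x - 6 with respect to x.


Apply the power rule term by term:
  d/dx(-x^4) = -4x^3
  d/dx(-9x^3) = -27x^2
  d/dx(4x^2) = 8x
  d/dx(8x) = 8
  d/dx(-6) = 0
p'(x) = -4x^3 - 27x^2 + 8x + 8


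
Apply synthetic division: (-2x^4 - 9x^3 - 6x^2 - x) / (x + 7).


Synthetic division with c = -7. Coefficients: -2, -9, -6, -1, 0
Bring down -2.
  -2 * -7 = 14; 14 - 9 = 5
  5 * -7 = -35; -35 - 6 = -41
  -41 * -7 = 287; 287 - 1 = 286
  286 * -7 = -2002; -2002 + 0 = -2002
Quotient: -2x^3 + 5x^2 - 41x + 286, Remainder: -2002


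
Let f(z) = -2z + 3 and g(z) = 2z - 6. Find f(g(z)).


Substitute g(z) into f:
f(g(z)) = -2*(2z - 6) + 3
Expand and combine: -4z + 15


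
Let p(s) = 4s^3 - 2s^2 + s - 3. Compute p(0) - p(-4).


p(0) = -3
p(-4) = -295
p(0) - p(-4) = -3 + 295 = 292


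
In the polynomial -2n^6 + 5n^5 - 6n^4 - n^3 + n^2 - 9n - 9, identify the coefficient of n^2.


Read off the coefficient of n^2: 1


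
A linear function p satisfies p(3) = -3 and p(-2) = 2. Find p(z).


p(z) = mz + b. Using p(3)=-3, p(-2)=2:
m = (-3 - 2)/(3 + 2) = -5/5 = -1
b = -3 - m*(3) = -3 + 3 = 0
p(z) = -z


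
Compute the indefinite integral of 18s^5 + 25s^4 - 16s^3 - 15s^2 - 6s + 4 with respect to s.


Reverse power rule on each term:
  ∫ 18s^5 ds = 3s^6
  ∫ 25s^4 ds = 5s^5
  ∫ -16s^3 ds = -4s^4
  ∫ -15s^2 ds = -5s^3
  ∫ -6s ds = -3s^2
  ∫ 4 ds = 4s
F(s) = 3s^6 + 5s^5 - 4s^4 - 5s^3 - 3s^2 + 4s + C


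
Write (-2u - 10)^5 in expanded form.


Expand (-2u - 10)^5 by repeated multiplication:
  (-2u - 10)^2 = 4u^2 + 40u + 100
  (-2u - 10)^3 = -8u^3 - 120u^2 - 600u - 1000
  (-2u - 10)^4 = 16u^4 + 320u^3 + 2400u^2 + 8000u + 10000
= -32u^5 - 800u^4 - 8000u^3 - 40000u^2 - 100000u - 100000


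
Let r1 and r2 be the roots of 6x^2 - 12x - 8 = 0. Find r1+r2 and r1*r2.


For ax^2+bx+c=0: sum = -b/a, product = c/a.
a=6, b=-12, c=-8
Sum = -(-12)/6 = 2
Product = (-8)/6 = -4/3


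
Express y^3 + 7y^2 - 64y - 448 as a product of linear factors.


Try integer roots (divisors of -448). y=-7: p(-7)=0.
Divide out (y + 7): quotient is y^2 - 64.
Factor the quadratic: (y + 8)(y - 8)
Result: (y + 7)(y + 8)(y - 8)


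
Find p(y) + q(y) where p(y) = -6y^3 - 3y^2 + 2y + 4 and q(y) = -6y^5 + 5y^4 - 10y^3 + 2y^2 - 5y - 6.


Align terms by degree and add:
  -6y^3 - 3y^2 + 2y + 4
  -6y^5 + 5y^4 - 10y^3 + 2y^2 - 5y - 6
= -6y^5 + 5y^4 - 16y^3 - y^2 - 3y - 2


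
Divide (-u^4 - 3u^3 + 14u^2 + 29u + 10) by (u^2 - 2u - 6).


(-u^4 - 3u^3 + 14u^2 + 29u + 10) / (u^2 - 2u - 6)
Step 1: -u^2 * (u^2 - 2u - 6) = -u^4 + 2u^3 + 6u^2; subtract.
Step 2: -5u * (u^2 - 2u - 6) = -5u^3 + 10u^2 + 30u; subtract.
Step 3: -2 * (u^2 - 2u - 6) = -2u^2 + 4u + 12; subtract.
Quotient: -u^2 - 5u - 2, Remainder: -5u - 2


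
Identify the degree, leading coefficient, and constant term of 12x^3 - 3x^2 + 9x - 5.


Highest power of x is 3, with coefficient 12. Constant term is -5.
Degree = 3, leading coefficient = 12, constant term = -5


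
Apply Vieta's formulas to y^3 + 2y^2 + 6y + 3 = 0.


Monic cubic y^3+by^2+cy+d=0: sum=-b, pairwise sum=c, product=-d.
b=2, c=6, d=3
r1+r2+r3 = -2
r1r2+r1r3+r2r3 = 6
r1r2r3 = -3


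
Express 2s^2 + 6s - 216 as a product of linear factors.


Roots satisfy r1 + r2 = -b/a = -3 and r1*r2 = c/a = -108.
So r1 = 9, r2 = -12.
2s^2 + 6s - 216 = 2(s - r1)(s - r2) = 2(s - 9)(s + 12)


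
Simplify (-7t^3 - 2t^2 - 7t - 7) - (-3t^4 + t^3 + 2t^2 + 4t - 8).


Distribute the minus sign:
  (-7t^3 - 2t^2 - 7t - 7)
- (-3t^4 + t^3 + 2t^2 + 4t - 8)
Negate second polynomial: 3t^4 - t^3 - 2t^2 - 4t + 8
Add: 3t^4 - 8t^3 - 4t^2 - 11t + 1


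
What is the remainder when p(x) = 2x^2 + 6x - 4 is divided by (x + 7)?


By the Remainder Theorem, the remainder equals p(-7):
  2*(-7)^2 = 98
  6*(-7)^1 = -42
  constant: -4
Sum: 98 - 42 - 4 = 52


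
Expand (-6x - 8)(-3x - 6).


Distribute each term of the first polynomial:
  (-6x)(-3x - 6) = 18x^2 + 36x
  (-8)(-3x - 6) = 24x + 48
Sum: 18x^2 + 60x + 48


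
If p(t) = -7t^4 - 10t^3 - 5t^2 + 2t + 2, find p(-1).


Using direct substitution:
  -7 * (-1)^4 = -7
  -10 * (-1)^3 = 10
  -5 * (-1)^2 = -5
  2 * (-1)^1 = -2
  constant: 2
Sum = -7 + 10 - 5 - 2 + 2 = -2


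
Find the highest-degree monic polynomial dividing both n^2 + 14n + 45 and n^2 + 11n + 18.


Factor each:
  n^2 + 14n + 45 = (n + 9)(n + 5)
  n^2 + 11n + 18 = (n + 9)(n + 2)
Common monic factor: n + 9


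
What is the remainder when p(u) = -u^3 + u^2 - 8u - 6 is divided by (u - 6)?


By the Remainder Theorem, the remainder equals p(6):
  -1*(6)^3 = -216
  1*(6)^2 = 36
  -8*(6)^1 = -48
  constant: -6
Sum: -216 + 36 - 48 - 6 = -234


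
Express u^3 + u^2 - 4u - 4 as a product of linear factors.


Try integer roots (divisors of -4). u=-2: p(-2)=0.
Divide out (u + 2): quotient is u^2 - u - 2.
Factor the quadratic: (u + 1)(u - 2)
Result: (u + 2)(u + 1)(u - 2)


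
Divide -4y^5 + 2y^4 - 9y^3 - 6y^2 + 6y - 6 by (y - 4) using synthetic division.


Synthetic division with c = 4. Coefficients: -4, 2, -9, -6, 6, -6
Bring down -4.
  -4 * 4 = -16; -16 + 2 = -14
  -14 * 4 = -56; -56 - 9 = -65
  -65 * 4 = -260; -260 - 6 = -266
  -266 * 4 = -1064; -1064 + 6 = -1058
  -1058 * 4 = -4232; -4232 - 6 = -4238
Quotient: -4y^4 - 14y^3 - 65y^2 - 266y - 1058, Remainder: -4238


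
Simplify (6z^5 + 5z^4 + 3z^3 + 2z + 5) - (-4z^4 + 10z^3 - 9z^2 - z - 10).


Distribute the minus sign:
  (6z^5 + 5z^4 + 3z^3 + 2z + 5)
- (-4z^4 + 10z^3 - 9z^2 - z - 10)
Negate second polynomial: 4z^4 - 10z^3 + 9z^2 + z + 10
Add: 6z^5 + 9z^4 - 7z^3 + 9z^2 + 3z + 15


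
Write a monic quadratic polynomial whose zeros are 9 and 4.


p(x) = (x - 9)(x - 4)
Expand: x^2 - 13x + 36


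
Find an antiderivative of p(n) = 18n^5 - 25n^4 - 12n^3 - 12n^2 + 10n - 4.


Reverse power rule on each term:
  ∫ 18n^5 dn = 3n^6
  ∫ -25n^4 dn = -5n^5
  ∫ -12n^3 dn = -3n^4
  ∫ -12n^2 dn = -4n^3
  ∫ 10n dn = 5n^2
  ∫ -4 dn = -4n
F(n) = 3n^6 - 5n^5 - 3n^4 - 4n^3 + 5n^2 - 4n + C


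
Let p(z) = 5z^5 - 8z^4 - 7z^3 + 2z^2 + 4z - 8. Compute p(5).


Using direct substitution:
  5 * (5)^5 = 15625
  -8 * (5)^4 = -5000
  -7 * (5)^3 = -875
  2 * (5)^2 = 50
  4 * (5)^1 = 20
  constant: -8
Sum = 15625 - 5000 - 875 + 50 + 20 - 8 = 9812


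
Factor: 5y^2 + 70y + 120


Roots satisfy r1 + r2 = -b/a = -14 and r1*r2 = c/a = 24.
So r1 = -2, r2 = -12.
5y^2 + 70y + 120 = 5(y - r1)(y - r2) = 5(y + 2)(y + 12)


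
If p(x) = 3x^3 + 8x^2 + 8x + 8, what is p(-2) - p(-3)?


p(-2) = 0
p(-3) = -25
p(-2) - p(-3) = 0 + 25 = 25


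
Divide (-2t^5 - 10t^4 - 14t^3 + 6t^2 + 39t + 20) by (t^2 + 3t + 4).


(-2t^5 - 10t^4 - 14t^3 + 6t^2 + 39t + 20) / (t^2 + 3t + 4)
Step 1: -2t^3 * (t^2 + 3t + 4) = -2t^5 - 6t^4 - 8t^3; subtract.
Step 2: -4t^2 * (t^2 + 3t + 4) = -4t^4 - 12t^3 - 16t^2; subtract.
Step 3: 6t * (t^2 + 3t + 4) = 6t^3 + 18t^2 + 24t; subtract.
Step 4: 4 * (t^2 + 3t + 4) = 4t^2 + 12t + 16; subtract.
Quotient: -2t^3 - 4t^2 + 6t + 4, Remainder: 3t + 4


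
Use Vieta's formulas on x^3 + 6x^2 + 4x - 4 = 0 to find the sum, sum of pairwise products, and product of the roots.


Monic cubic x^3+bx^2+cx+d=0: sum=-b, pairwise sum=c, product=-d.
b=6, c=4, d=-4
r1+r2+r3 = -6
r1r2+r1r3+r2r3 = 4
r1r2r3 = 4


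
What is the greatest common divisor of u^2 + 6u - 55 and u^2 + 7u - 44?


Factor each:
  u^2 + 6u - 55 = (u + 11)(u - 5)
  u^2 + 7u - 44 = (u + 11)(u - 4)
Common monic factor: u + 11


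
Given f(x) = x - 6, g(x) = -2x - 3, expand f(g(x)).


Substitute g(x) into f:
f(g(x)) = 1*(-2x - 3) + (-6)
Expand and combine: -2x - 9


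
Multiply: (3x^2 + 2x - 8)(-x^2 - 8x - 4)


Distribute each term of the first polynomial:
  (3x^2)(-x^2 - 8x - 4) = -3x^4 - 24x^3 - 12x^2
  (2x)(-x^2 - 8x - 4) = -2x^3 - 16x^2 - 8x
  (-8)(-x^2 - 8x - 4) = 8x^2 + 64x + 32
Sum: -3x^4 - 26x^3 - 20x^2 + 56x + 32


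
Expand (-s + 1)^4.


Expand (-s + 1)^4 by repeated multiplication:
  (-s + 1)^2 = s^2 - 2s + 1
  (-s + 1)^3 = -s^3 + 3s^2 - 3s + 1
= s^4 - 4s^3 + 6s^2 - 4s + 1


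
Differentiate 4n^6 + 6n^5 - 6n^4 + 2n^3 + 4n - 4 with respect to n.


Apply the power rule term by term:
  d/dn(4n^6) = 24n^5
  d/dn(6n^5) = 30n^4
  d/dn(-6n^4) = -24n^3
  d/dn(2n^3) = 6n^2
  d/dn(4n) = 4
  d/dn(-4) = 0
p'(n) = 24n^5 + 30n^4 - 24n^3 + 6n^2 + 4


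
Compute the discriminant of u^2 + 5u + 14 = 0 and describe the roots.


D = b^2 - 4ac = (5)^2 - 4(1)(14) = 25 - 56 = -31
Since D < 0: two complex conjugate roots (no real roots)


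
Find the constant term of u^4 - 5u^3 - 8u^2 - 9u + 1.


Read off the constant term: 1


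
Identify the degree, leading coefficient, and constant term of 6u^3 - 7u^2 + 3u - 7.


Highest power of u is 3, with coefficient 6. Constant term is -7.
Degree = 3, leading coefficient = 6, constant term = -7


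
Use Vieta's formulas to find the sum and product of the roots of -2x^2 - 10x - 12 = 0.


For ax^2+bx+c=0: sum = -b/a, product = c/a.
a=-2, b=-10, c=-12
Sum = -(-10)/-2 = -5
Product = (-12)/-2 = 6


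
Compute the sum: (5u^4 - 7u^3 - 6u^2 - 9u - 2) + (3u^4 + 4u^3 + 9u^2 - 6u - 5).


Align terms by degree and add:
  5u^4 - 7u^3 - 6u^2 - 9u - 2
+ 3u^4 + 4u^3 + 9u^2 - 6u - 5
= 8u^4 - 3u^3 + 3u^2 - 15u - 7


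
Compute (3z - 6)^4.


Expand (3z - 6)^4 by repeated multiplication:
  (3z - 6)^2 = 9z^2 - 36z + 36
  (3z - 6)^3 = 27z^3 - 162z^2 + 324z - 216
= 81z^4 - 648z^3 + 1944z^2 - 2592z + 1296


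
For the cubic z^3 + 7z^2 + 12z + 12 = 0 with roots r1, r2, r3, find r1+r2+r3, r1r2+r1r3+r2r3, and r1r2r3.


Monic cubic z^3+bz^2+cz+d=0: sum=-b, pairwise sum=c, product=-d.
b=7, c=12, d=12
r1+r2+r3 = -7
r1r2+r1r3+r2r3 = 12
r1r2r3 = -12


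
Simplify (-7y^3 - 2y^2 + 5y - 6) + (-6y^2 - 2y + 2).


Align terms by degree and add:
  -7y^3 - 2y^2 + 5y - 6
  -6y^2 - 2y + 2
= -7y^3 - 8y^2 + 3y - 4


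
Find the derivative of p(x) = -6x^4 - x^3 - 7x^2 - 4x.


Apply the power rule term by term:
  d/dx(-6x^4) = -24x^3
  d/dx(-x^3) = -3x^2
  d/dx(-7x^2) = -14x
  d/dx(-4x) = -4
p'(x) = -24x^3 - 3x^2 - 14x - 4


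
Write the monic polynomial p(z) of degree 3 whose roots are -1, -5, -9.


p(z) = (z + 1)(z + 5)(z + 9)
Expand: z^3 + 15z^2 + 59z + 45


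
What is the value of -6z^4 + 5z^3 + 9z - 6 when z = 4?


Using direct substitution:
  -6 * (4)^4 = -1536
  5 * (4)^3 = 320
  0 * (4)^2 = 0
  9 * (4)^1 = 36
  constant: -6
Sum = -1536 + 320 + 0 + 36 - 6 = -1186


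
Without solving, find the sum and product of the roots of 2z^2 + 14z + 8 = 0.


For az^2+bz+c=0: sum = -b/a, product = c/a.
a=2, b=14, c=8
Sum = -(14)/2 = -7
Product = (8)/2 = 4


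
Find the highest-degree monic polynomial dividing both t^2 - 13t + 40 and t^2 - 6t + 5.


Factor each:
  t^2 - 13t + 40 = (t - 5)(t - 8)
  t^2 - 6t + 5 = (t - 5)(t - 1)
Common monic factor: t - 5


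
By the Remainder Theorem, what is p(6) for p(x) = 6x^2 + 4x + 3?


By the Remainder Theorem, the remainder equals p(6):
  6*(6)^2 = 216
  4*(6)^1 = 24
  constant: 3
Sum: 216 + 24 + 3 = 243


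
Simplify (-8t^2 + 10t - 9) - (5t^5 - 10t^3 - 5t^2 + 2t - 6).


Distribute the minus sign:
  (-8t^2 + 10t - 9)
- (5t^5 - 10t^3 - 5t^2 + 2t - 6)
Negate second polynomial: -5t^5 + 10t^3 + 5t^2 - 2t + 6
Add: -5t^5 + 10t^3 - 3t^2 + 8t - 3


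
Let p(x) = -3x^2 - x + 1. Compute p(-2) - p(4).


p(-2) = -9
p(4) = -51
p(-2) - p(4) = -9 + 51 = 42


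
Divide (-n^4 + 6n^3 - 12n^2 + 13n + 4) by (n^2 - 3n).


(-n^4 + 6n^3 - 12n^2 + 13n + 4) / (n^2 - 3n)
Step 1: -n^2 * (n^2 - 3n) = -n^4 + 3n^3; subtract.
Step 2: 3n * (n^2 - 3n) = 3n^3 - 9n^2; subtract.
Step 3: -3 * (n^2 - 3n) = -3n^2 + 9n; subtract.
Quotient: -n^2 + 3n - 3, Remainder: 4n + 4


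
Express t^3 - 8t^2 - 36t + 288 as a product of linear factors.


Try integer roots (divisors of 288). t=-6: p(-6)=0.
Divide out (t + 6): quotient is t^2 - 14t + 48.
Factor the quadratic: (t - 8)(t - 6)
Result: (t + 6)(t - 8)(t - 6)


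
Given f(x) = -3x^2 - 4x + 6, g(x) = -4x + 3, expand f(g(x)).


Substitute g(x) into f:
f(g(x)) = -3*(-4x + 3)^2 + (-4)*(-4x + 3) + 6
(-4x + 3)^2 = 16x^2 - 24x + 9
Expand and combine: -48x^2 + 88x - 33


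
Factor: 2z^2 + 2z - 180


Roots satisfy r1 + r2 = -b/a = -1 and r1*r2 = c/a = -90.
So r1 = -10, r2 = 9.
2z^2 + 2z - 180 = 2(z - r1)(z - r2) = 2(z + 10)(z - 9)


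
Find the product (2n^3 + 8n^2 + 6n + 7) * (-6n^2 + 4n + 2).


Distribute each term of the first polynomial:
  (2n^3)(-6n^2 + 4n + 2) = -12n^5 + 8n^4 + 4n^3
  (8n^2)(-6n^2 + 4n + 2) = -48n^4 + 32n^3 + 16n^2
  (6n)(-6n^2 + 4n + 2) = -36n^3 + 24n^2 + 12n
  (7)(-6n^2 + 4n + 2) = -42n^2 + 28n + 14
Sum: -12n^5 - 40n^4 - 2n^2 + 40n + 14


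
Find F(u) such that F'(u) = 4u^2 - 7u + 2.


Reverse power rule on each term:
  ∫ 4u^2 du = (4/3)u^3
  ∫ -7u du = -(7/2)u^2
  ∫ 2 du = 2u
F(u) = (4/3)u^3 - (7/2)u^2 + 2u + C


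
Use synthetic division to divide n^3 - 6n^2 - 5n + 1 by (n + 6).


Synthetic division with c = -6. Coefficients: 1, -6, -5, 1
Bring down 1.
  1 * -6 = -6; -6 - 6 = -12
  -12 * -6 = 72; 72 - 5 = 67
  67 * -6 = -402; -402 + 1 = -401
Quotient: n^2 - 12n + 67, Remainder: -401


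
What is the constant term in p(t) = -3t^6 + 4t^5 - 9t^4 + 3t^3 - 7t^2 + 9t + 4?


Read off the constant term: 4


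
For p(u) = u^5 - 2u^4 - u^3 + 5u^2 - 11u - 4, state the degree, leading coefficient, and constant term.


Highest power of u is 5, with coefficient 1. Constant term is -4.
Degree = 5, leading coefficient = 1, constant term = -4


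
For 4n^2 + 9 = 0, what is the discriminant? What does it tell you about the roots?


D = b^2 - 4ac = (0)^2 - 4(4)(9) = 0 - 144 = -144
Since D < 0: two complex conjugate roots (no real roots)


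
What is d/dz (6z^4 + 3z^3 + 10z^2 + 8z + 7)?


Apply the power rule term by term:
  d/dz(6z^4) = 24z^3
  d/dz(3z^3) = 9z^2
  d/dz(10z^2) = 20z
  d/dz(8z) = 8
  d/dz(7) = 0
p'(z) = 24z^3 + 9z^2 + 20z + 8


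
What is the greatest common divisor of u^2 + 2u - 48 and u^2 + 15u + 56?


Factor each:
  u^2 + 2u - 48 = (u + 8)(u - 6)
  u^2 + 15u + 56 = (u + 8)(u + 7)
Common monic factor: u + 8


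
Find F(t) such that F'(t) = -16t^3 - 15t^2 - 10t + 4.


Reverse power rule on each term:
  ∫ -16t^3 dt = -4t^4
  ∫ -15t^2 dt = -5t^3
  ∫ -10t dt = -5t^2
  ∫ 4 dt = 4t
F(t) = -4t^4 - 5t^3 - 5t^2 + 4t + C


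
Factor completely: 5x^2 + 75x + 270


Roots satisfy r1 + r2 = -b/a = -15 and r1*r2 = c/a = 54.
So r1 = -9, r2 = -6.
5x^2 + 75x + 270 = 5(x - r1)(x - r2) = 5(x + 9)(x + 6)


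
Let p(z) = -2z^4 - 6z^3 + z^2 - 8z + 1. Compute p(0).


Using direct substitution:
  -2 * (0)^4 = 0
  -6 * (0)^3 = 0
  1 * (0)^2 = 0
  -8 * (0)^1 = 0
  constant: 1
Sum = 0 + 0 + 0 + 0 + 1 = 1


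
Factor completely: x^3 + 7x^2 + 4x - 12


Try integer roots (divisors of -12). x=-6: p(-6)=0.
Divide out (x + 6): quotient is x^2 + x - 2.
Factor the quadratic: (x - 1)(x + 2)
Result: (x + 6)(x - 1)(x + 2)


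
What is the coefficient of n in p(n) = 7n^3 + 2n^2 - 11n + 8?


Read off the coefficient of n: -11


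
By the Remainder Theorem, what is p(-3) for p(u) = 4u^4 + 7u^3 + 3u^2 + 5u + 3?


By the Remainder Theorem, the remainder equals p(-3):
  4*(-3)^4 = 324
  7*(-3)^3 = -189
  3*(-3)^2 = 27
  5*(-3)^1 = -15
  constant: 3
Sum: 324 - 189 + 27 - 15 + 3 = 150


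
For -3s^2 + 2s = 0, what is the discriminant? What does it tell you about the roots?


D = b^2 - 4ac = (2)^2 - 4(-3)(0) = 4 = 4
Since D > 0: two distinct rational roots


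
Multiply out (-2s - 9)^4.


Expand (-2s - 9)^4 by repeated multiplication:
  (-2s - 9)^2 = 4s^2 + 36s + 81
  (-2s - 9)^3 = -8s^3 - 108s^2 - 486s - 729
= 16s^4 + 288s^3 + 1944s^2 + 5832s + 6561


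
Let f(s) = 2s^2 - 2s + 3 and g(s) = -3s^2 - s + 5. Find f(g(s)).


Substitute g(s) into f:
f(g(s)) = 2*(-3s^2 - s + 5)^2 + (-2)*(-3s^2 - s + 5) + 3
(-3s^2 - s + 5)^2 = 9s^4 + 6s^3 - 29s^2 - 10s + 25
Expand and combine: 18s^4 + 12s^3 - 52s^2 - 18s + 43


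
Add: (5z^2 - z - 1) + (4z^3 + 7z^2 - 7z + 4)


Align terms by degree and add:
  5z^2 - z - 1
+ 4z^3 + 7z^2 - 7z + 4
= 4z^3 + 12z^2 - 8z + 3


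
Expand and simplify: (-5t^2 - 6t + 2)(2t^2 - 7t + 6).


Distribute each term of the first polynomial:
  (-5t^2)(2t^2 - 7t + 6) = -10t^4 + 35t^3 - 30t^2
  (-6t)(2t^2 - 7t + 6) = -12t^3 + 42t^2 - 36t
  (2)(2t^2 - 7t + 6) = 4t^2 - 14t + 12
Sum: -10t^4 + 23t^3 + 16t^2 - 50t + 12


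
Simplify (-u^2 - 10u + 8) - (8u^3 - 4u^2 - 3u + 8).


Distribute the minus sign:
  (-u^2 - 10u + 8)
- (8u^3 - 4u^2 - 3u + 8)
Negate second polynomial: -8u^3 + 4u^2 + 3u - 8
Add: -8u^3 + 3u^2 - 7u


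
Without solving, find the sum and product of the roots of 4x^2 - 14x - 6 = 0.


For ax^2+bx+c=0: sum = -b/a, product = c/a.
a=4, b=-14, c=-6
Sum = -(-14)/4 = 7/2
Product = (-6)/4 = -3/2


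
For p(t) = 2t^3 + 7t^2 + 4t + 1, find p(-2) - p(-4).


p(-2) = 5
p(-4) = -31
p(-2) - p(-4) = 5 + 31 = 36


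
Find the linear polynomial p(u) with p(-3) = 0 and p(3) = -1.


p(u) = mu + b. Using p(-3)=0, p(3)=-1:
m = (0 + 1)/(-3 - 3) = 1/-6 = -1/6
b = 0 - m*(-3) = 0 - 1/2 = -1/2
p(u) = -(1/6)u - (1/2)


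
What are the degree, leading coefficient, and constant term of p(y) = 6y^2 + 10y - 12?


Highest power of y is 2, with coefficient 6. Constant term is -12.
Degree = 2, leading coefficient = 6, constant term = -12


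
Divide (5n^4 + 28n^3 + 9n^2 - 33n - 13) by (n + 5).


(5n^4 + 28n^3 + 9n^2 - 33n - 13) / (n + 5)
Step 1: 5n^3 * (n + 5) = 5n^4 + 25n^3; subtract.
Step 2: 3n^2 * (n + 5) = 3n^3 + 15n^2; subtract.
Step 3: -6n * (n + 5) = -6n^2 - 30n; subtract.
Step 4: -3 * (n + 5) = -3n - 15; subtract.
Quotient: 5n^3 + 3n^2 - 6n - 3, Remainder: 2


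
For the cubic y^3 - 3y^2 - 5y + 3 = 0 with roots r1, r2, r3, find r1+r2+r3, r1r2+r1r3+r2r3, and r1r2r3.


Monic cubic y^3+by^2+cy+d=0: sum=-b, pairwise sum=c, product=-d.
b=-3, c=-5, d=3
r1+r2+r3 = 3
r1r2+r1r3+r2r3 = -5
r1r2r3 = -3


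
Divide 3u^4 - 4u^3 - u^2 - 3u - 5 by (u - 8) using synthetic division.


Synthetic division with c = 8. Coefficients: 3, -4, -1, -3, -5
Bring down 3.
  3 * 8 = 24; 24 - 4 = 20
  20 * 8 = 160; 160 - 1 = 159
  159 * 8 = 1272; 1272 - 3 = 1269
  1269 * 8 = 10152; 10152 - 5 = 10147
Quotient: 3u^3 + 20u^2 + 159u + 1269, Remainder: 10147


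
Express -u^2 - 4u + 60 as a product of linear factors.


Roots satisfy r1 + r2 = -b/a = -4 and r1*r2 = c/a = -60.
So r1 = 6, r2 = -10.
-u^2 - 4u + 60 = -(u - r1)(u - r2) = -(u - 6)(u + 10)


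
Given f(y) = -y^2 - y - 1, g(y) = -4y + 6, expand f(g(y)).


Substitute g(y) into f:
f(g(y)) = -1*(-4y + 6)^2 + (-1)*(-4y + 6) + (-1)
(-4y + 6)^2 = 16y^2 - 48y + 36
Expand and combine: -16y^2 + 52y - 43


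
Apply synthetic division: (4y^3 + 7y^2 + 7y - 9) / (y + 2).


Synthetic division with c = -2. Coefficients: 4, 7, 7, -9
Bring down 4.
  4 * -2 = -8; -8 + 7 = -1
  -1 * -2 = 2; 2 + 7 = 9
  9 * -2 = -18; -18 - 9 = -27
Quotient: 4y^2 - y + 9, Remainder: -27


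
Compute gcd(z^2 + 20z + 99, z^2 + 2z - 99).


Factor each:
  z^2 + 20z + 99 = (z + 11)(z + 9)
  z^2 + 2z - 99 = (z + 11)(z - 9)
Common monic factor: z + 11


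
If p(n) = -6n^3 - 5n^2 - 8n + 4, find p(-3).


Using direct substitution:
  -6 * (-3)^3 = 162
  -5 * (-3)^2 = -45
  -8 * (-3)^1 = 24
  constant: 4
Sum = 162 - 45 + 24 + 4 = 145


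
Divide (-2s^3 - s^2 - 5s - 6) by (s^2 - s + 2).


(-2s^3 - s^2 - 5s - 6) / (s^2 - s + 2)
Step 1: -2s * (s^2 - s + 2) = -2s^3 + 2s^2 - 4s; subtract.
Step 2: -3 * (s^2 - s + 2) = -3s^2 + 3s - 6; subtract.
Quotient: -2s - 3, Remainder: -4s


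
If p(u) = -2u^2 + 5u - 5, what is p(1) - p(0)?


p(1) = -2
p(0) = -5
p(1) - p(0) = -2 + 5 = 3


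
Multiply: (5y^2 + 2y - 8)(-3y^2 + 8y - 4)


Distribute each term of the first polynomial:
  (5y^2)(-3y^2 + 8y - 4) = -15y^4 + 40y^3 - 20y^2
  (2y)(-3y^2 + 8y - 4) = -6y^3 + 16y^2 - 8y
  (-8)(-3y^2 + 8y - 4) = 24y^2 - 64y + 32
Sum: -15y^4 + 34y^3 + 20y^2 - 72y + 32


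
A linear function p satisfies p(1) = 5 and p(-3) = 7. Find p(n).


p(n) = mn + b. Using p(1)=5, p(-3)=7:
m = (5 - 7)/(1 + 3) = -2/4 = -1/2
b = 5 - m*(1) = 5 + 1/2 = 11/2
p(n) = -(1/2)n + (11/2)


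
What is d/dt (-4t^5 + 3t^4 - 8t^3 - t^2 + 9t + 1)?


Apply the power rule term by term:
  d/dt(-4t^5) = -20t^4
  d/dt(3t^4) = 12t^3
  d/dt(-8t^3) = -24t^2
  d/dt(-t^2) = -2t
  d/dt(9t) = 9
  d/dt(1) = 0
p'(t) = -20t^4 + 12t^3 - 24t^2 - 2t + 9


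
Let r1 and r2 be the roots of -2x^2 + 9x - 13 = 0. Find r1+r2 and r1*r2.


For ax^2+bx+c=0: sum = -b/a, product = c/a.
a=-2, b=9, c=-13
Sum = -(9)/-2 = 9/2
Product = (-13)/-2 = 13/2


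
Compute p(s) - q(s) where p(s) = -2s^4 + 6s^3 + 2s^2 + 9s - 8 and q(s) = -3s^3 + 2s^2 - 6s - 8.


Distribute the minus sign:
  (-2s^4 + 6s^3 + 2s^2 + 9s - 8)
- (-3s^3 + 2s^2 - 6s - 8)
Negate second polynomial: 3s^3 - 2s^2 + 6s + 8
Add: -2s^4 + 9s^3 + 15s


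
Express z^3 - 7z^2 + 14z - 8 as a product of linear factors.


Try integer roots (divisors of -8). z=1: p(1)=0.
Divide out (z - 1): quotient is z^2 - 6z + 8.
Factor the quadratic: (z - 4)(z - 2)
Result: (z - 1)(z - 4)(z - 2)


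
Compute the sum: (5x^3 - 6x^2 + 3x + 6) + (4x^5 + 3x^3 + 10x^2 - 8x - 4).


Align terms by degree and add:
  5x^3 - 6x^2 + 3x + 6
+ 4x^5 + 3x^3 + 10x^2 - 8x - 4
= 4x^5 + 8x^3 + 4x^2 - 5x + 2


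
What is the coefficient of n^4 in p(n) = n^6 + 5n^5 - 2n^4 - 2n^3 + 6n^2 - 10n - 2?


Read off the coefficient of n^4: -2


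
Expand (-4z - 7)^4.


Expand (-4z - 7)^4 by repeated multiplication:
  (-4z - 7)^2 = 16z^2 + 56z + 49
  (-4z - 7)^3 = -64z^3 - 336z^2 - 588z - 343
= 256z^4 + 1792z^3 + 4704z^2 + 5488z + 2401


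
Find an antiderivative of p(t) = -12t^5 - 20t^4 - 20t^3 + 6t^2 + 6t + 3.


Reverse power rule on each term:
  ∫ -12t^5 dt = -2t^6
  ∫ -20t^4 dt = -4t^5
  ∫ -20t^3 dt = -5t^4
  ∫ 6t^2 dt = 2t^3
  ∫ 6t dt = 3t^2
  ∫ 3 dt = 3t
F(t) = -2t^6 - 4t^5 - 5t^4 + 2t^3 + 3t^2 + 3t + C


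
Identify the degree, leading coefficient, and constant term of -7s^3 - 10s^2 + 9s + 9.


Highest power of s is 3, with coefficient -7. Constant term is 9.
Degree = 3, leading coefficient = -7, constant term = 9


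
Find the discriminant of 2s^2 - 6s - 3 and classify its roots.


D = b^2 - 4ac = (-6)^2 - 4(2)(-3) = 36 + 24 = 60
Since D > 0: two distinct irrational roots


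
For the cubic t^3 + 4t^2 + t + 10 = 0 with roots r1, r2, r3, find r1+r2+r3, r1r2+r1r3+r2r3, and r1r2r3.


Monic cubic t^3+bt^2+ct+d=0: sum=-b, pairwise sum=c, product=-d.
b=4, c=1, d=10
r1+r2+r3 = -4
r1r2+r1r3+r2r3 = 1
r1r2r3 = -10


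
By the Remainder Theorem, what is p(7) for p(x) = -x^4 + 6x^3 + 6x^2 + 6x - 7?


By the Remainder Theorem, the remainder equals p(7):
  -1*(7)^4 = -2401
  6*(7)^3 = 2058
  6*(7)^2 = 294
  6*(7)^1 = 42
  constant: -7
Sum: -2401 + 2058 + 294 + 42 - 7 = -14


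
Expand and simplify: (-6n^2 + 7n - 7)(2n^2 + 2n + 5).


Distribute each term of the first polynomial:
  (-6n^2)(2n^2 + 2n + 5) = -12n^4 - 12n^3 - 30n^2
  (7n)(2n^2 + 2n + 5) = 14n^3 + 14n^2 + 35n
  (-7)(2n^2 + 2n + 5) = -14n^2 - 14n - 35
Sum: -12n^4 + 2n^3 - 30n^2 + 21n - 35


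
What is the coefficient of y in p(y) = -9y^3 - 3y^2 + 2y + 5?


Read off the coefficient of y: 2


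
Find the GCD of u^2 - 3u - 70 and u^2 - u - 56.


Factor each:
  u^2 - 3u - 70 = (u + 7)(u - 10)
  u^2 - u - 56 = (u + 7)(u - 8)
Common monic factor: u + 7


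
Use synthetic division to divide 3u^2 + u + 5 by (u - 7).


Synthetic division with c = 7. Coefficients: 3, 1, 5
Bring down 3.
  3 * 7 = 21; 21 + 1 = 22
  22 * 7 = 154; 154 + 5 = 159
Quotient: 3u + 22, Remainder: 159


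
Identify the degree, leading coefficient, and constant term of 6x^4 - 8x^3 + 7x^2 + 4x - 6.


Highest power of x is 4, with coefficient 6. Constant term is -6.
Degree = 4, leading coefficient = 6, constant term = -6


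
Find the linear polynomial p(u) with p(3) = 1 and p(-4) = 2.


p(u) = mu + b. Using p(3)=1, p(-4)=2:
m = (1 - 2)/(3 + 4) = -1/7 = -1/7
b = 1 - m*(3) = 1 + 3/7 = 10/7
p(u) = -(1/7)u + (10/7)


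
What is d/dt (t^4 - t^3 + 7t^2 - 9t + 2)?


Apply the power rule term by term:
  d/dt(t^4) = 4t^3
  d/dt(-t^3) = -3t^2
  d/dt(7t^2) = 14t
  d/dt(-9t) = -9
  d/dt(2) = 0
p'(t) = 4t^3 - 3t^2 + 14t - 9


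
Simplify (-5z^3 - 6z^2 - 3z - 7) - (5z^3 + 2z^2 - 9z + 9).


Distribute the minus sign:
  (-5z^3 - 6z^2 - 3z - 7)
- (5z^3 + 2z^2 - 9z + 9)
Negate second polynomial: -5z^3 - 2z^2 + 9z - 9
Add: -10z^3 - 8z^2 + 6z - 16


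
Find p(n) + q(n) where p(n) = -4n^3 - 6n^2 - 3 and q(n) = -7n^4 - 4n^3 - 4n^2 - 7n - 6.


Align terms by degree and add:
  -4n^3 - 6n^2 - 3
  -7n^4 - 4n^3 - 4n^2 - 7n - 6
= -7n^4 - 8n^3 - 10n^2 - 7n - 9


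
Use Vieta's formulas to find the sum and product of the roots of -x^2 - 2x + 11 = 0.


For ax^2+bx+c=0: sum = -b/a, product = c/a.
a=-1, b=-2, c=11
Sum = -(-2)/-1 = -2
Product = (11)/-1 = -11


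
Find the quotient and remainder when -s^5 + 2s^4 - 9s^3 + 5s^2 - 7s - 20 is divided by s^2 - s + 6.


(-s^5 + 2s^4 - 9s^3 + 5s^2 - 7s - 20) / (s^2 - s + 6)
Step 1: -s^3 * (s^2 - s + 6) = -s^5 + s^4 - 6s^3; subtract.
Step 2: s^2 * (s^2 - s + 6) = s^4 - s^3 + 6s^2; subtract.
Step 3: -2s * (s^2 - s + 6) = -2s^3 + 2s^2 - 12s; subtract.
Step 4: -3 * (s^2 - s + 6) = -3s^2 + 3s - 18; subtract.
Quotient: -s^3 + s^2 - 2s - 3, Remainder: 2s - 2


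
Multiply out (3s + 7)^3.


Expand (3s + 7)^3 by repeated multiplication:
  (3s + 7)^2 = 9s^2 + 42s + 49
= 27s^3 + 189s^2 + 441s + 343


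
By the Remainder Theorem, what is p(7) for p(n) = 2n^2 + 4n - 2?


By the Remainder Theorem, the remainder equals p(7):
  2*(7)^2 = 98
  4*(7)^1 = 28
  constant: -2
Sum: 98 + 28 - 2 = 124


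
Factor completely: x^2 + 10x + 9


Roots satisfy r1 + r2 = -b/a = -10 and r1*r2 = c/a = 9.
So r1 = -9, r2 = -1.
x^2 + 10x + 9 = (x - r1)(x - r2) = (x + 9)(x + 1)


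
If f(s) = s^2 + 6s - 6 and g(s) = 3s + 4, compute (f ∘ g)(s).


Substitute g(s) into f:
f(g(s)) = 1*(3s + 4)^2 + 6*(3s + 4) + (-6)
(3s + 4)^2 = 9s^2 + 24s + 16
Expand and combine: 9s^2 + 42s + 34


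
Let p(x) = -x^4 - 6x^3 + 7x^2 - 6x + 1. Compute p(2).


Using direct substitution:
  -1 * (2)^4 = -16
  -6 * (2)^3 = -48
  7 * (2)^2 = 28
  -6 * (2)^1 = -12
  constant: 1
Sum = -16 - 48 + 28 - 12 + 1 = -47


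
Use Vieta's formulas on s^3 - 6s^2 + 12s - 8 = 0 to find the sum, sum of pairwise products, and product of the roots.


Monic cubic s^3+bs^2+cs+d=0: sum=-b, pairwise sum=c, product=-d.
b=-6, c=12, d=-8
r1+r2+r3 = 6
r1r2+r1r3+r2r3 = 12
r1r2r3 = 8


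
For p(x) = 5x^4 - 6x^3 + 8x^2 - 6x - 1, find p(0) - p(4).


p(0) = -1
p(4) = 999
p(0) - p(4) = -1 - 999 = -1000


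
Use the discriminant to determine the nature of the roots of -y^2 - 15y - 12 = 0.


D = b^2 - 4ac = (-15)^2 - 4(-1)(-12) = 225 - 48 = 177
Since D > 0: two distinct irrational roots


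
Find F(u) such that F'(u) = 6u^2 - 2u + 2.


Reverse power rule on each term:
  ∫ 6u^2 du = 2u^3
  ∫ -2u du = -u^2
  ∫ 2 du = 2u
F(u) = 2u^3 - u^2 + 2u + C


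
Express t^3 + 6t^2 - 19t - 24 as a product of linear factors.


Try integer roots (divisors of -24). t=-1: p(-1)=0.
Divide out (t + 1): quotient is t^2 + 5t - 24.
Factor the quadratic: (t - 3)(t + 8)
Result: (t + 1)(t - 3)(t + 8)


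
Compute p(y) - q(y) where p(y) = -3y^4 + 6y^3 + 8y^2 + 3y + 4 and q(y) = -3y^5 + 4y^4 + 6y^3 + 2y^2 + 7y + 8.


Distribute the minus sign:
  (-3y^4 + 6y^3 + 8y^2 + 3y + 4)
- (-3y^5 + 4y^4 + 6y^3 + 2y^2 + 7y + 8)
Negate second polynomial: 3y^5 - 4y^4 - 6y^3 - 2y^2 - 7y - 8
Add: 3y^5 - 7y^4 + 6y^2 - 4y - 4


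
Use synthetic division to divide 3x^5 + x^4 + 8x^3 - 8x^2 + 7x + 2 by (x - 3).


Synthetic division with c = 3. Coefficients: 3, 1, 8, -8, 7, 2
Bring down 3.
  3 * 3 = 9; 9 + 1 = 10
  10 * 3 = 30; 30 + 8 = 38
  38 * 3 = 114; 114 - 8 = 106
  106 * 3 = 318; 318 + 7 = 325
  325 * 3 = 975; 975 + 2 = 977
Quotient: 3x^4 + 10x^3 + 38x^2 + 106x + 325, Remainder: 977


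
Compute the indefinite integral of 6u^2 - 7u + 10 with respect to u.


Reverse power rule on each term:
  ∫ 6u^2 du = 2u^3
  ∫ -7u du = -(7/2)u^2
  ∫ 10 du = 10u
F(u) = 2u^3 - (7/2)u^2 + 10u + C


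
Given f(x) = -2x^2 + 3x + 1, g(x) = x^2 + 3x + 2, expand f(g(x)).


Substitute g(x) into f:
f(g(x)) = -2*(x^2 + 3x + 2)^2 + 3*(x^2 + 3x + 2) + 1
(x^2 + 3x + 2)^2 = x^4 + 6x^3 + 13x^2 + 12x + 4
Expand and combine: -2x^4 - 12x^3 - 23x^2 - 15x - 1


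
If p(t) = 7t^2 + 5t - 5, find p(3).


Using direct substitution:
  7 * (3)^2 = 63
  5 * (3)^1 = 15
  constant: -5
Sum = 63 + 15 - 5 = 73


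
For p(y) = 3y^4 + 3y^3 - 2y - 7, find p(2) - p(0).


p(2) = 61
p(0) = -7
p(2) - p(0) = 61 + 7 = 68
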